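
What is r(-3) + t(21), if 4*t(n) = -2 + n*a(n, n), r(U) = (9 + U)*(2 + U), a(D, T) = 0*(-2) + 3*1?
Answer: 37/4 ≈ 9.2500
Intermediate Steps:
a(D, T) = 3 (a(D, T) = 0 + 3 = 3)
r(U) = (2 + U)*(9 + U)
t(n) = -1/2 + 3*n/4 (t(n) = (-2 + n*3)/4 = (-2 + 3*n)/4 = -1/2 + 3*n/4)
r(-3) + t(21) = (18 + (-3)**2 + 11*(-3)) + (-1/2 + (3/4)*21) = (18 + 9 - 33) + (-1/2 + 63/4) = -6 + 61/4 = 37/4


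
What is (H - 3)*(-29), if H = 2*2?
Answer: -29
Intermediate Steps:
H = 4
(H - 3)*(-29) = (4 - 3)*(-29) = 1*(-29) = -29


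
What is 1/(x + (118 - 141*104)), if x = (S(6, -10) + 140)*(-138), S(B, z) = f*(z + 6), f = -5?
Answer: -1/36626 ≈ -2.7303e-5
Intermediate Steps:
S(B, z) = -30 - 5*z (S(B, z) = -5*(z + 6) = -5*(6 + z) = -30 - 5*z)
x = -22080 (x = ((-30 - 5*(-10)) + 140)*(-138) = ((-30 + 50) + 140)*(-138) = (20 + 140)*(-138) = 160*(-138) = -22080)
1/(x + (118 - 141*104)) = 1/(-22080 + (118 - 141*104)) = 1/(-22080 + (118 - 14664)) = 1/(-22080 - 14546) = 1/(-36626) = -1/36626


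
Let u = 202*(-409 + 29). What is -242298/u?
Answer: 121149/38380 ≈ 3.1566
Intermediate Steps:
u = -76760 (u = 202*(-380) = -76760)
-242298/u = -242298/(-76760) = -242298*(-1/76760) = 121149/38380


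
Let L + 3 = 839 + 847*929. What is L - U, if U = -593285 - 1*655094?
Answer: 2036078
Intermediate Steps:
U = -1248379 (U = -593285 - 655094 = -1248379)
L = 787699 (L = -3 + (839 + 847*929) = -3 + (839 + 786863) = -3 + 787702 = 787699)
L - U = 787699 - 1*(-1248379) = 787699 + 1248379 = 2036078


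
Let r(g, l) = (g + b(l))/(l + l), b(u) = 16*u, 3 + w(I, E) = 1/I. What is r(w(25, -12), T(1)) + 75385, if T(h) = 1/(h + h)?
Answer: 1884751/25 ≈ 75390.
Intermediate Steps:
w(I, E) = -3 + 1/I
T(h) = 1/(2*h)
r(g, l) = (g + 16*l)/(2*l) (r(g, l) = (g + 16*l)/(l + l) = (g + 16*l)/((2*l)) = (g + 16*l)*(1/(2*l)) = (g + 16*l)/(2*l))
r(w(25, -12), T(1)) + 75385 = (8 + (-3 + 1/25)/(2*(((½)/1)))) + 75385 = (8 + (-3 + 1/25)/(2*(((½)*1)))) + 75385 = (8 + (½)*(-74/25)/(½)) + 75385 = (8 + (½)*(-74/25)*2) + 75385 = (8 - 74/25) + 75385 = 126/25 + 75385 = 1884751/25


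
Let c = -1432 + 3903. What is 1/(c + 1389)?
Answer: 1/3860 ≈ 0.00025907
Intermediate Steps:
c = 2471
1/(c + 1389) = 1/(2471 + 1389) = 1/3860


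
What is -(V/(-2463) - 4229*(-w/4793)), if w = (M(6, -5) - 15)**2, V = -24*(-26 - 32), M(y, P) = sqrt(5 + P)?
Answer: -778978073/3935053 ≈ -197.96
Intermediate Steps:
V = 1392 (V = -24*(-58) = 1392)
w = 225 (w = (sqrt(5 - 5) - 15)**2 = (sqrt(0) - 15)**2 = (0 - 15)**2 = (-15)**2 = 225)
-(V/(-2463) - 4229*(-w/4793)) = -(1392/(-2463) - 4229/((-4793/225))) = -(1392*(-1/2463) - 4229/((-4793*1/225))) = -(-464/821 - 4229/(-4793/225)) = -(-464/821 - 4229*(-225/4793)) = -(-464/821 + 951525/4793) = -1*778978073/3935053 = -778978073/3935053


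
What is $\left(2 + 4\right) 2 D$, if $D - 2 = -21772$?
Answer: $-261240$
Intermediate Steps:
$D = -21770$ ($D = 2 - 21772 = -21770$)
$\left(2 + 4\right) 2 D = \left(2 + 4\right) 2 \left(-21770\right) = 6 \cdot 2 \left(-21770\right) = 12 \left(-21770\right) = -261240$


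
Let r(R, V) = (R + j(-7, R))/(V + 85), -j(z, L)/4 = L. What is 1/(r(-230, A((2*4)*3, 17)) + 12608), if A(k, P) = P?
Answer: 17/214451 ≈ 7.9272e-5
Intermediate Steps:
j(z, L) = -4*L
r(R, V) = -3*R/(85 + V) (r(R, V) = (R - 4*R)/(V + 85) = (-3*R)/(85 + V) = -3*R/(85 + V))
1/(r(-230, A((2*4)*3, 17)) + 12608) = 1/(-3*(-230)/(85 + 17) + 12608) = 1/(-3*(-230)/102 + 12608) = 1/(-3*(-230)*1/102 + 12608) = 1/(115/17 + 12608) = 1/(214451/17) = 17/214451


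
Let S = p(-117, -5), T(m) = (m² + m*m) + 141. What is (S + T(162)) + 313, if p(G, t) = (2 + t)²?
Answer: 52951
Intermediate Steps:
T(m) = 141 + 2*m² (T(m) = (m² + m²) + 141 = 2*m² + 141 = 141 + 2*m²)
S = 9 (S = (2 - 5)² = (-3)² = 9)
(S + T(162)) + 313 = (9 + (141 + 2*162²)) + 313 = (9 + (141 + 2*26244)) + 313 = (9 + (141 + 52488)) + 313 = (9 + 52629) + 313 = 52638 + 313 = 52951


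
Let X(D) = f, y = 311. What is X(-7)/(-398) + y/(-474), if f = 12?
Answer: -64733/94326 ≈ -0.68627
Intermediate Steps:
X(D) = 12
X(-7)/(-398) + y/(-474) = 12/(-398) + 311/(-474) = 12*(-1/398) + 311*(-1/474) = -6/199 - 311/474 = -64733/94326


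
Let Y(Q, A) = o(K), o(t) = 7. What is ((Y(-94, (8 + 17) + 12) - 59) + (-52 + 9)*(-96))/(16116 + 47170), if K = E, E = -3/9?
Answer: 2038/31643 ≈ 0.064406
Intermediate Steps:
E = -1/3 (E = -3*1/9 = -1/3 ≈ -0.33333)
K = -1/3 ≈ -0.33333
Y(Q, A) = 7
((Y(-94, (8 + 17) + 12) - 59) + (-52 + 9)*(-96))/(16116 + 47170) = ((7 - 59) + (-52 + 9)*(-96))/(16116 + 47170) = (-52 - 43*(-96))/63286 = (-52 + 4128)*(1/63286) = 4076*(1/63286) = 2038/31643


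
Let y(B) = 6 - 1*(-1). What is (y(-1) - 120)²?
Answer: 12769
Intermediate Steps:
y(B) = 7 (y(B) = 6 + 1 = 7)
(y(-1) - 120)² = (7 - 120)² = (-113)² = 12769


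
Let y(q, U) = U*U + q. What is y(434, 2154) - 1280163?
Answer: 3359987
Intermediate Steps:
y(q, U) = q + U² (y(q, U) = U² + q = q + U²)
y(434, 2154) - 1280163 = (434 + 2154²) - 1280163 = (434 + 4639716) - 1280163 = 4640150 - 1280163 = 3359987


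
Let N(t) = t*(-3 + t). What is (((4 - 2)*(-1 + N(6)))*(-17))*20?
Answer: -11560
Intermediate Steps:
(((4 - 2)*(-1 + N(6)))*(-17))*20 = (((4 - 2)*(-1 + 6*(-3 + 6)))*(-17))*20 = ((2*(-1 + 6*3))*(-17))*20 = ((2*(-1 + 18))*(-17))*20 = ((2*17)*(-17))*20 = (34*(-17))*20 = -578*20 = -11560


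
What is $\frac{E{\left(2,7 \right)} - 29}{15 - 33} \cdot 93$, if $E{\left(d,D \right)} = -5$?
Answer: $\frac{527}{3} \approx 175.67$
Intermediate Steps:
$\frac{E{\left(2,7 \right)} - 29}{15 - 33} \cdot 93 = \frac{-5 - 29}{15 - 33} \cdot 93 = - \frac{34}{-18} \cdot 93 = \left(-34\right) \left(- \frac{1}{18}\right) 93 = \frac{17}{9} \cdot 93 = \frac{527}{3}$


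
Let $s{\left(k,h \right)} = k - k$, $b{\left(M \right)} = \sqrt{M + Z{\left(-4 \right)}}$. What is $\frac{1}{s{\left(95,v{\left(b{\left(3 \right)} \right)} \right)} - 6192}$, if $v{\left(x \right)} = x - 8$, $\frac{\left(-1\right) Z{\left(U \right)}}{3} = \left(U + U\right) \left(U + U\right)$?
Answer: $- \frac{1}{6192} \approx -0.0001615$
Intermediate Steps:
$Z{\left(U \right)} = - 12 U^{2}$ ($Z{\left(U \right)} = - 3 \left(U + U\right) \left(U + U\right) = - 3 \cdot 2 U 2 U = - 3 \cdot 4 U^{2} = - 12 U^{2}$)
$b{\left(M \right)} = \sqrt{-192 + M}$ ($b{\left(M \right)} = \sqrt{M - 12 \left(-4\right)^{2}} = \sqrt{M - 192} = \sqrt{-192 + M}$)
$v{\left(x \right)} = -8 + x$
$s{\left(k,h \right)} = 0$
$\frac{1}{s{\left(95,v{\left(b{\left(3 \right)} \right)} \right)} - 6192} = \frac{1}{0 - 6192} = \frac{1}{-6192} = - \frac{1}{6192}$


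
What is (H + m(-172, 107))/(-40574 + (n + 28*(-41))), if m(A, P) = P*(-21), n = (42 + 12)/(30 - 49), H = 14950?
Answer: -241357/792772 ≈ -0.30445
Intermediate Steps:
n = -54/19 (n = 54/(-19) = 54*(-1/19) = -54/19 ≈ -2.8421)
m(A, P) = -21*P
(H + m(-172, 107))/(-40574 + (n + 28*(-41))) = (14950 - 21*107)/(-40574 + (-54/19 + 28*(-41))) = (14950 - 2247)/(-40574 + (-54/19 - 1148)) = 12703/(-40574 - 21866/19) = 12703/(-792772/19) = 12703*(-19/792772) = -241357/792772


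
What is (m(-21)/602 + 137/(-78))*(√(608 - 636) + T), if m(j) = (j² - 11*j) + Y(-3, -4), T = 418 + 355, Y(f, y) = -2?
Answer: -11677711/23478 - 15107*I*√7/11739 ≈ -497.39 - 3.4048*I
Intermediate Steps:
T = 773
m(j) = -2 + j² - 11*j (m(j) = (j² - 11*j) - 2 = -2 + j² - 11*j)
(m(-21)/602 + 137/(-78))*(√(608 - 636) + T) = ((-2 + (-21)² - 11*(-21))/602 + 137/(-78))*(√(608 - 636) + 773) = ((-2 + 441 + 231)*(1/602) + 137*(-1/78))*(√(-28) + 773) = (670*(1/602) - 137/78)*(2*I*√7 + 773) = (335/301 - 137/78)*(773 + 2*I*√7) = -15107*(773 + 2*I*√7)/23478 = -11677711/23478 - 15107*I*√7/11739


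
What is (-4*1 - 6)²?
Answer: 100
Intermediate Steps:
(-4*1 - 6)² = (-4 - 6)² = (-10)² = 100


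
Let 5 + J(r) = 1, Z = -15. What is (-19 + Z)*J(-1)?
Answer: 136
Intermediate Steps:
J(r) = -4 (J(r) = -5 + 1 = -4)
(-19 + Z)*J(-1) = (-19 - 15)*(-4) = -34*(-4) = 136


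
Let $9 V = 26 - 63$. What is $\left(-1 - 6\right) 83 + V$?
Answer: $- \frac{5266}{9} \approx -585.11$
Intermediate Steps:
$V = - \frac{37}{9}$ ($V = \frac{26 - 63}{9} = \frac{1}{9} \left(-37\right) = - \frac{37}{9} \approx -4.1111$)
$\left(-1 - 6\right) 83 + V = \left(-1 - 6\right) 83 - \frac{37}{9} = \left(-7\right) 83 - \frac{37}{9} = -581 - \frac{37}{9} = - \frac{5266}{9}$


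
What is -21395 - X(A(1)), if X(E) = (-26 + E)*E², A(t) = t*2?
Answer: -21299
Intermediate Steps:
A(t) = 2*t
X(E) = E²*(-26 + E)
-21395 - X(A(1)) = -21395 - (2*1)²*(-26 + 2*1) = -21395 - 2²*(-26 + 2) = -21395 - 4*(-24) = -21395 - 1*(-96) = -21395 + 96 = -21299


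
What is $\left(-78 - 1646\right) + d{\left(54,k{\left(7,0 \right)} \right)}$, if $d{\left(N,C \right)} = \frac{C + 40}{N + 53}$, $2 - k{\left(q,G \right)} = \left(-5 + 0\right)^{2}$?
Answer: $- \frac{184451}{107} \approx -1723.8$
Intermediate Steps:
$k{\left(q,G \right)} = -23$ ($k{\left(q,G \right)} = 2 - \left(-5 + 0\right)^{2} = 2 - \left(-5\right)^{2} = 2 - 25 = -23$)
$d{\left(N,C \right)} = \frac{40 + C}{53 + N}$
$\left(-78 - 1646\right) + d{\left(54,k{\left(7,0 \right)} \right)} = \left(-78 - 1646\right) + \frac{40 - 23}{53 + 54} = -1724 + \frac{1}{107} \cdot 17 = -1724 + \frac{17}{107} = - \frac{184451}{107}$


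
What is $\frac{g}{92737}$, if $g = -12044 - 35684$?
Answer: $- \frac{47728}{92737} \approx -0.51466$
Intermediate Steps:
$g = -47728$
$\frac{g}{92737} = - \frac{47728}{92737}$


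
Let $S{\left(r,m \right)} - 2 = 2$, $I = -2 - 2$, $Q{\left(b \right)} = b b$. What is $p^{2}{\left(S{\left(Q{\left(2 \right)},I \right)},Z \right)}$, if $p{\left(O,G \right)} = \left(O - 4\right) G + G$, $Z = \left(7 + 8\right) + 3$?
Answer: $324$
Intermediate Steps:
$Q{\left(b \right)} = b^{2}$
$I = -4$
$S{\left(r,m \right)} = 4$ ($S{\left(r,m \right)} = 2 + 2 = 4$)
$Z = 18$ ($Z = 15 + 3 = 18$)
$p{\left(O,G \right)} = G + G \left(-4 + O\right)$ ($p{\left(O,G \right)} = \left(O - 4\right) G + G = \left(-4 + O\right) G + G = G \left(-4 + O\right) + G = G + G \left(-4 + O\right)$)
$p^{2}{\left(S{\left(Q{\left(2 \right)},I \right)},Z \right)} = \left(18 \left(-3 + 4\right)\right)^{2} = \left(18 \cdot 1\right)^{2} = 18^{2} = 324$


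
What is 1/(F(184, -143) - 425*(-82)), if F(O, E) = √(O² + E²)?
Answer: 6970/242893639 - √54305/1214468195 ≈ 2.8504e-5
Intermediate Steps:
F(O, E) = √(E² + O²)
1/(F(184, -143) - 425*(-82)) = 1/(√((-143)² + 184²) - 425*(-82)) = 1/(√(20449 + 33856) + 34850) = 1/(√54305 + 34850) = 1/(34850 + √54305)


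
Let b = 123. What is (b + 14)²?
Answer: 18769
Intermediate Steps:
(b + 14)² = (123 + 14)² = 137² = 18769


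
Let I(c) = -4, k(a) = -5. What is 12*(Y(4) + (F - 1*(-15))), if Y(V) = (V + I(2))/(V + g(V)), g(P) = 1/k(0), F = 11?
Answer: 312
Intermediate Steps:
g(P) = -⅕ (g(P) = 1/(-5) = -⅕)
Y(V) = (-4 + V)/(-⅕ + V) (Y(V) = (V - 4)/(V - ⅕) = (-4 + V)/(-⅕ + V))
12*(Y(4) + (F - 1*(-15))) = 12*(5*(-4 + 4)/(-1 + 5*4) + (11 - 1*(-15))) = 12*(5*0/(-1 + 20) + (11 + 15)) = 12*(5*0/19 + 26) = 12*(5*(1/19)*0 + 26) = 12*(0 + 26) = 12*26 = 312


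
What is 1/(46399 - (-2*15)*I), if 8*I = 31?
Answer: 4/186061 ≈ 2.1498e-5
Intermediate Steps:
I = 31/8 (I = (⅛)*31 = 31/8 ≈ 3.8750)
1/(46399 - (-2*15)*I) = 1/(46399 - (-2*15)*31/8) = 1/(46399 - (-30)*31/8) = 1/(46399 - 1*(-465/4)) = 1/(46399 + 465/4) = 1/(186061/4) = 4/186061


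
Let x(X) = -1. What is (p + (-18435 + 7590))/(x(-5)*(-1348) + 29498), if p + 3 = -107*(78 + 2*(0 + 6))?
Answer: -3413/5141 ≈ -0.66388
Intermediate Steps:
p = -9633 (p = -3 - 107*(78 + 2*(0 + 6)) = -3 - 107*(78 + 2*6) = -3 - 107*(78 + 12) = -3 - 107*90 = -3 - 9630 = -9633)
(p + (-18435 + 7590))/(x(-5)*(-1348) + 29498) = (-9633 + (-18435 + 7590))/(-1*(-1348) + 29498) = (-9633 - 10845)/(1348 + 29498) = -20478/30846 = -20478*1/30846 = -3413/5141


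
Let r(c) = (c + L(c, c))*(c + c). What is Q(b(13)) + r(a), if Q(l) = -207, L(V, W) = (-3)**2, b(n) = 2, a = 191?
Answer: 76193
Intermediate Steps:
L(V, W) = 9
r(c) = 2*c*(9 + c) (r(c) = (c + 9)*(c + c) = (9 + c)*(2*c) = 2*c*(9 + c))
Q(b(13)) + r(a) = -207 + 2*191*(9 + 191) = -207 + 2*191*200 = -207 + 76400 = 76193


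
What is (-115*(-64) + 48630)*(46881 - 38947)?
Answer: 444224660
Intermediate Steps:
(-115*(-64) + 48630)*(46881 - 38947) = (7360 + 48630)*7934 = 55990*7934 = 444224660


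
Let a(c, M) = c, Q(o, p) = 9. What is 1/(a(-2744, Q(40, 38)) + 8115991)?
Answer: 1/8113247 ≈ 1.2326e-7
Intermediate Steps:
1/(a(-2744, Q(40, 38)) + 8115991) = 1/(-2744 + 8115991) = 1/8113247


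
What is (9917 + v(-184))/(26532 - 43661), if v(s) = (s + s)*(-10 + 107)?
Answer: 25779/17129 ≈ 1.5050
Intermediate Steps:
v(s) = 194*s (v(s) = (2*s)*97 = 194*s)
(9917 + v(-184))/(26532 - 43661) = (9917 + 194*(-184))/(26532 - 43661) = (9917 - 35696)/(-17129) = -25779*(-1/17129) = 25779/17129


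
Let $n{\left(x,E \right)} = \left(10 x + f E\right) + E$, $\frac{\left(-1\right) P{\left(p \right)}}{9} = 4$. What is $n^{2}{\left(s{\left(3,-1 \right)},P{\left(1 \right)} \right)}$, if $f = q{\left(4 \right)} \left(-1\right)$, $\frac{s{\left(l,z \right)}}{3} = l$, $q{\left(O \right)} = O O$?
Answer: $396900$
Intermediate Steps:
$q{\left(O \right)} = O^{2}$
$s{\left(l,z \right)} = 3 l$
$f = -16$ ($f = 4^{2} \left(-1\right) = 16 \left(-1\right) = -16$)
$P{\left(p \right)} = -36$ ($P{\left(p \right)} = \left(-9\right) 4 = -36$)
$n{\left(x,E \right)} = - 15 E + 10 x$ ($n{\left(x,E \right)} = \left(10 x - 16 E\right) + E = \left(- 16 E + 10 x\right) + E = - 15 E + 10 x$)
$n^{2}{\left(s{\left(3,-1 \right)},P{\left(1 \right)} \right)} = \left(\left(-15\right) \left(-36\right) + 10 \cdot 3 \cdot 3\right)^{2} = \left(540 + 10 \cdot 9\right)^{2} = \left(540 + 90\right)^{2} = 630^{2} = 396900$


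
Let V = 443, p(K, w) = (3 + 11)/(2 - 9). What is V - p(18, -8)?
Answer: 445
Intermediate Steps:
p(K, w) = -2 (p(K, w) = 14/(-7) = 14*(-⅐) = -2)
V - p(18, -8) = 443 - 1*(-2) = 443 + 2 = 445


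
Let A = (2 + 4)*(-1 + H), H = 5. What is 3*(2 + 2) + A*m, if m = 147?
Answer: 3540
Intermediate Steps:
A = 24 (A = (2 + 4)*(-1 + 5) = 6*4 = 24)
3*(2 + 2) + A*m = 3*(2 + 2) + 24*147 = 3*4 + 3528 = 12 + 3528 = 3540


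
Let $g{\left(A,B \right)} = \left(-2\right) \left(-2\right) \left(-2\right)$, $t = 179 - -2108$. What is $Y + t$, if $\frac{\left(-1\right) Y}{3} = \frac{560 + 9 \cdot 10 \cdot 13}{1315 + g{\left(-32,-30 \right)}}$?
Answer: $\frac{2983919}{1307} \approx 2283.0$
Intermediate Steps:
$t = 2287$ ($t = 179 + 2108 = 2287$)
$g{\left(A,B \right)} = -8$ ($g{\left(A,B \right)} = 4 \left(-2\right) = -8$)
$Y = - \frac{5190}{1307}$ ($Y = - 3 \frac{560 + 9 \cdot 10 \cdot 13}{1315 - 8} = - 3 \frac{560 + 90 \cdot 13}{1307} = - 3 \left(560 + 1170\right) \frac{1}{1307} = - 3 \cdot 1730 \cdot \frac{1}{1307} = \left(-3\right) \frac{1730}{1307} = - \frac{5190}{1307} \approx -3.9709$)
$Y + t = - \frac{5190}{1307} + 2287 = \frac{2983919}{1307}$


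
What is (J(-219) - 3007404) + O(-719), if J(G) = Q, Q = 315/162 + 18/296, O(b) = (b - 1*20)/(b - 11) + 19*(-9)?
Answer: -1462221346411/486180 ≈ -3.0076e+6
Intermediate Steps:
O(b) = -171 + (-20 + b)/(-11 + b) (O(b) = (b - 20)/(-11 + b) - 171 = (-20 + b)/(-11 + b) - 171 = -171 + (-20 + b)/(-11 + b))
Q = 2671/1332 (Q = 315*(1/162) + 18*(1/296) = 35/18 + 9/148 = 2671/1332 ≈ 2.0053)
J(G) = 2671/1332
(J(-219) - 3007404) + O(-719) = (2671/1332 - 3007404) + (1861 - 170*(-719))/(-11 - 719) = -4005859457/1332 + (1861 + 122230)/(-730) = -4005859457/1332 - 1/730*124091 = -4005859457/1332 - 124091/730 = -1462221346411/486180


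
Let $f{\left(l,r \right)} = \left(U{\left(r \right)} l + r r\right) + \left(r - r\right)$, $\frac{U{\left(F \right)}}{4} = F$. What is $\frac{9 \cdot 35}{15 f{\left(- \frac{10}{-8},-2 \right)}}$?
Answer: $- \frac{7}{2} \approx -3.5$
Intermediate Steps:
$U{\left(F \right)} = 4 F$
$f{\left(l,r \right)} = r^{2} + 4 l r$ ($f{\left(l,r \right)} = \left(4 r l + r r\right) + \left(r - r\right) = \left(4 l r + r^{2}\right) + 0 = \left(r^{2} + 4 l r\right) + 0 = r^{2} + 4 l r$)
$\frac{9 \cdot 35}{15 f{\left(- \frac{10}{-8},-2 \right)}} = \frac{9 \cdot 35}{15 \left(- 2 \left(-2 + 4 \left(- \frac{10}{-8}\right)\right)\right)} = \frac{315}{15 \left(- 2 \left(-2 + 4 \left(\left(-10\right) \left(- \frac{1}{8}\right)\right)\right)\right)} = \frac{315}{15 \left(- 2 \left(-2 + 4 \cdot \frac{5}{4}\right)\right)} = \frac{315}{15 \left(- 2 \left(-2 + 5\right)\right)} = \frac{315}{15 \left(\left(-2\right) 3\right)} = \frac{315}{15 \left(-6\right)} = \frac{315}{-90} = 315 \left(- \frac{1}{90}\right) = - \frac{7}{2}$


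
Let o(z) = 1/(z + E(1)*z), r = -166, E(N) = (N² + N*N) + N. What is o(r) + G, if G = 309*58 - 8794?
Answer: 6060991/664 ≈ 9128.0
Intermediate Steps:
E(N) = N + 2*N² (E(N) = (N² + N²) + N = 2*N² + N = N + 2*N²)
G = 9128 (G = 17922 - 8794 = 9128)
o(z) = 1/(4*z) (o(z) = 1/(z + (1*(1 + 2*1))*z) = 1/(z + (1*(1 + 2))*z) = 1/(z + (1*3)*z) = 1/(z + 3*z) = 1/(4*z))
o(r) + G = (¼)/(-166) + 9128 = (¼)*(-1/166) + 9128 = -1/664 + 9128 = 6060991/664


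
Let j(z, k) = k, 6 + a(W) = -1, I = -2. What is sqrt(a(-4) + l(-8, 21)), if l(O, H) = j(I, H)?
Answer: sqrt(14) ≈ 3.7417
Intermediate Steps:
a(W) = -7 (a(W) = -6 - 1 = -7)
l(O, H) = H
sqrt(a(-4) + l(-8, 21)) = sqrt(-7 + 21) = sqrt(14)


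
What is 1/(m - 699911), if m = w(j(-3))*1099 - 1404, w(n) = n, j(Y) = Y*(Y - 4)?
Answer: -1/678236 ≈ -1.4744e-6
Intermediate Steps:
j(Y) = Y*(-4 + Y)
m = 21675 (m = -3*(-4 - 3)*1099 - 1404 = -3*(-7)*1099 - 1404 = 21*1099 - 1404 = 23079 - 1404 = 21675)
1/(m - 699911) = 1/(21675 - 699911) = 1/(-678236) = -1/678236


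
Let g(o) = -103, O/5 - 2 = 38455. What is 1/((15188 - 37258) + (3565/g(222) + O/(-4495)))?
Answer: -92597/2050781796 ≈ -4.5152e-5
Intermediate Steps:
O = 192285 (O = 10 + 5*38455 = 10 + 192275 = 192285)
1/((15188 - 37258) + (3565/g(222) + O/(-4495))) = 1/((15188 - 37258) + (3565/(-103) + 192285/(-4495))) = 1/(-22070 + (3565*(-1/103) + 192285*(-1/4495))) = 1/(-22070 + (-3565/103 - 38457/899)) = 1/(-22070 - 7166006/92597) = 1/(-2050781796/92597) = -92597/2050781796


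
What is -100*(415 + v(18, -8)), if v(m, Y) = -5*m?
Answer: -32500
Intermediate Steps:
-100*(415 + v(18, -8)) = -100*(415 - 5*18) = -100*(415 - 90) = -100*325 = -32500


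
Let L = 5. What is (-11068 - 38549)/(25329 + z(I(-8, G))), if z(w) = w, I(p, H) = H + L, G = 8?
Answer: -49617/25342 ≈ -1.9579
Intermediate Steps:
I(p, H) = 5 + H (I(p, H) = H + 5 = 5 + H)
(-11068 - 38549)/(25329 + z(I(-8, G))) = (-11068 - 38549)/(25329 + (5 + 8)) = -49617/(25329 + 13) = -49617/25342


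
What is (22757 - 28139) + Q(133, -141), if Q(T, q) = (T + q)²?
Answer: -5318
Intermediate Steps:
(22757 - 28139) + Q(133, -141) = (22757 - 28139) + (133 - 141)² = -5382 + (-8)² = -5382 + 64 = -5318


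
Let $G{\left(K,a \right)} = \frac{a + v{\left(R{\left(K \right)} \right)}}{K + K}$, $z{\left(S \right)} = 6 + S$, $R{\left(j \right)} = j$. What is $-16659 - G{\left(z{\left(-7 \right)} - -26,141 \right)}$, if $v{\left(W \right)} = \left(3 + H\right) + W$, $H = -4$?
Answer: $- \frac{166623}{10} \approx -16662.0$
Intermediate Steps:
$v{\left(W \right)} = -1 + W$ ($v{\left(W \right)} = \left(3 - 4\right) + W = -1 + W$)
$G{\left(K,a \right)} = \frac{-1 + K + a}{2 K}$ ($G{\left(K,a \right)} = \frac{a + \left(-1 + K\right)}{K + K} = \frac{-1 + K + a}{2 K}$)
$-16659 - G{\left(z{\left(-7 \right)} - -26,141 \right)} = -16659 - \frac{-1 + \left(\left(6 - 7\right) - -26\right) + 141}{2 \left(\left(6 - 7\right) - -26\right)} = -16659 - \frac{-1 + \left(-1 + 26\right) + 141}{2 \left(-1 + 26\right)} = -16659 - \frac{-1 + 25 + 141}{2 \cdot 25} = -16659 - \frac{1}{2} \cdot \frac{1}{25} \cdot 165 = -16659 - \frac{33}{10} = - \frac{166623}{10}$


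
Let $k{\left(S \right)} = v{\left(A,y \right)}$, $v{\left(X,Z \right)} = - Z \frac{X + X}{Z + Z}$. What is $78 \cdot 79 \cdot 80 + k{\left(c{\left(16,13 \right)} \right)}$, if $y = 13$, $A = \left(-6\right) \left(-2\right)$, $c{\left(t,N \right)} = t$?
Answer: $492948$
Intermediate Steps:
$A = 12$
$v{\left(X,Z \right)} = - X$ ($v{\left(X,Z \right)} = - Z \frac{2 X}{2 Z} = - Z 2 X \frac{1}{2 Z} = - Z \frac{X}{Z} = - X$)
$k{\left(S \right)} = -12$ ($k{\left(S \right)} = \left(-1\right) 12 = -12$)
$78 \cdot 79 \cdot 80 + k{\left(c{\left(16,13 \right)} \right)} = 78 \cdot 79 \cdot 80 - 12 = 6162 \cdot 80 - 12 = 492960 - 12 = 492948$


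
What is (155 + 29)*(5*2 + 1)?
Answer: 2024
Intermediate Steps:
(155 + 29)*(5*2 + 1) = 184*(10 + 1) = 184*11 = 2024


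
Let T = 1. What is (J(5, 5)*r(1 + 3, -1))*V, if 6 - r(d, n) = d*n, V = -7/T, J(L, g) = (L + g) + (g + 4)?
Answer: -1330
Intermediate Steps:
J(L, g) = 4 + L + 2*g (J(L, g) = (L + g) + (4 + g) = 4 + L + 2*g)
V = -7 (V = -7/1 = -7*1 = -7)
r(d, n) = 6 - d*n
(J(5, 5)*r(1 + 3, -1))*V = ((4 + 5 + 2*5)*(6 - 1*(1 + 3)*(-1)))*(-7) = ((4 + 5 + 10)*(6 - 1*4*(-1)))*(-7) = (19*(6 + 4))*(-7) = (19*10)*(-7) = 190*(-7) = -1330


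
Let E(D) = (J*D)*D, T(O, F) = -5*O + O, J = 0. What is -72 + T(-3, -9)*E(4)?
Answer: -72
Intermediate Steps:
T(O, F) = -4*O
E(D) = 0 (E(D) = (0*D)*D = 0*D = 0)
-72 + T(-3, -9)*E(4) = -72 - 4*(-3)*0 = -72 + 12*0 = -72 + 0 = -72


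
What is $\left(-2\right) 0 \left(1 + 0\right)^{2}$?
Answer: $0$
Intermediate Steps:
$\left(-2\right) 0 \left(1 + 0\right)^{2} = 0 \cdot 1^{2} = 0 \cdot 1 = 0$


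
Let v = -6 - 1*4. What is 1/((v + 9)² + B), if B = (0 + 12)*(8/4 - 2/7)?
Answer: 7/151 ≈ 0.046358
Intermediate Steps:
v = -10 (v = -6 - 4 = -10)
B = 144/7 (B = 12*(8*(¼) - 2*⅐) = 12*(2 - 2/7) = 12*(12/7) = 144/7 ≈ 20.571)
1/((v + 9)² + B) = 1/((-10 + 9)² + 144/7) = 1/((-1)² + 144/7) = 1/(1 + 144/7) = 1/(151/7) = 7/151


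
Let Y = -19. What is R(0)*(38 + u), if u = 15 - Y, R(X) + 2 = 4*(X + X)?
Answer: -144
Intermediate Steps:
R(X) = -2 + 8*X (R(X) = -2 + 4*(X + X) = -2 + 4*(2*X) = -2 + 8*X)
u = 34 (u = 15 - 1*(-19) = 15 + 19 = 34)
R(0)*(38 + u) = (-2 + 8*0)*(38 + 34) = (-2 + 0)*72 = -2*72 = -144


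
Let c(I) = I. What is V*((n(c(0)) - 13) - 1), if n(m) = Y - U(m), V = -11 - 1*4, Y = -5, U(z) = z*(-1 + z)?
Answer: 285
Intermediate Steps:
V = -15 (V = -11 - 4 = -15)
n(m) = -5 - m*(-1 + m)
V*((n(c(0)) - 13) - 1) = -15*(((-5 + 0 - 1*0**2) - 13) - 1) = -15*(((-5 + 0 - 1*0) - 13) - 1) = -15*(((-5 + 0 + 0) - 13) - 1) = -15*((-5 - 13) - 1) = -15*(-18 - 1) = -15*(-19) = 285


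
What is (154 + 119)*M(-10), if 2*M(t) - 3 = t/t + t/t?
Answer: 1365/2 ≈ 682.50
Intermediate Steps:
M(t) = 5/2 (M(t) = 3/2 + (t/t + t/t)/2 = 3/2 + (1 + 1)/2 = 3/2 + (½)*2 = 3/2 + 1 = 5/2)
(154 + 119)*M(-10) = (154 + 119)*(5/2) = 273*(5/2) = 1365/2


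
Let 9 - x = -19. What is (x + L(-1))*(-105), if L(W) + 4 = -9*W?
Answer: -3465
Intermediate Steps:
x = 28 (x = 9 - 1*(-19) = 9 + 19 = 28)
L(W) = -4 - 9*W
(x + L(-1))*(-105) = (28 + (-4 - 9*(-1)))*(-105) = (28 + (-4 + 9))*(-105) = (28 + 5)*(-105) = 33*(-105) = -3465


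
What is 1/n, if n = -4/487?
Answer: -487/4 ≈ -121.75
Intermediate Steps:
n = -4/487 (n = -4*1/487 = -4/487 ≈ -0.0082135)
1/n = 1/(-4/487) = -487/4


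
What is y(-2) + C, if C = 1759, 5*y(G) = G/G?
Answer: 8796/5 ≈ 1759.2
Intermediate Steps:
y(G) = ⅕ (y(G) = (G/G)/5 = (⅕)*1 = ⅕)
y(-2) + C = ⅕ + 1759 = 8796/5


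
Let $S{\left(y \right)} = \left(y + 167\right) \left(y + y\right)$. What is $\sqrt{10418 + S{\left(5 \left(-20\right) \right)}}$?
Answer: $i \sqrt{2982} \approx 54.608 i$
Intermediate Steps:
$S{\left(y \right)} = 2 y \left(167 + y\right)$ ($S{\left(y \right)} = \left(167 + y\right) 2 y = 2 y \left(167 + y\right)$)
$\sqrt{10418 + S{\left(5 \left(-20\right) \right)}} = \sqrt{10418 + 2 \cdot 5 \left(-20\right) \left(167 + 5 \left(-20\right)\right)} = \sqrt{10418 + 2 \left(-100\right) \left(167 - 100\right)} = \sqrt{10418 + 2 \left(-100\right) 67} = \sqrt{10418 - 13400} = \sqrt{-2982} = i \sqrt{2982}$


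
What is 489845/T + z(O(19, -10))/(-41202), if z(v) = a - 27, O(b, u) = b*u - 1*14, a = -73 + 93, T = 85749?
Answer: 961104473/168239538 ≈ 5.7127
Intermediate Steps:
a = 20
O(b, u) = -14 + b*u (O(b, u) = b*u - 14 = -14 + b*u)
z(v) = -7 (z(v) = 20 - 27 = -7)
489845/T + z(O(19, -10))/(-41202) = 489845/85749 - 7/(-41202) = 489845*(1/85749) - 7*(-1/41202) = 489845/85749 + 1/5886 = 961104473/168239538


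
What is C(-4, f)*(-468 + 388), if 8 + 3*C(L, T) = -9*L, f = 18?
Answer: -2240/3 ≈ -746.67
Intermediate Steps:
C(L, T) = -8/3 - 3*L (C(L, T) = -8/3 + (-9*L)/3 = -8/3 - 3*L)
C(-4, f)*(-468 + 388) = (-8/3 - 3*(-4))*(-468 + 388) = (-8/3 + 12)*(-80) = (28/3)*(-80) = -2240/3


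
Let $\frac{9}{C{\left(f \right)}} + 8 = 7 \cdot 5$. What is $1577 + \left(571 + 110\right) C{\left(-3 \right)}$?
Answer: $1804$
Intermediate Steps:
$C{\left(f \right)} = \frac{1}{3}$ ($C{\left(f \right)} = \frac{9}{-8 + 7 \cdot 5} = \frac{9}{-8 + 35} = \frac{9}{27} = 9 \cdot \frac{1}{27} = \frac{1}{3}$)
$1577 + \left(571 + 110\right) C{\left(-3 \right)} = 1577 + \left(571 + 110\right) \frac{1}{3} = 1577 + 681 \cdot \frac{1}{3} = 1577 + 227 = 1804$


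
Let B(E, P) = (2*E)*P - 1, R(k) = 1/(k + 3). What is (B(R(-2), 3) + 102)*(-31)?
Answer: -3317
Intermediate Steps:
R(k) = 1/(3 + k)
B(E, P) = -1 + 2*E*P (B(E, P) = 2*E*P - 1 = -1 + 2*E*P)
(B(R(-2), 3) + 102)*(-31) = ((-1 + 2*3/(3 - 2)) + 102)*(-31) = ((-1 + 2*3/1) + 102)*(-31) = ((-1 + 2*1*3) + 102)*(-31) = ((-1 + 6) + 102)*(-31) = (5 + 102)*(-31) = 107*(-31) = -3317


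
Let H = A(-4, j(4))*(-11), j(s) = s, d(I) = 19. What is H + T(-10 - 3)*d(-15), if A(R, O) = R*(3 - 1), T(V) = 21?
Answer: 487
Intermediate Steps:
A(R, O) = 2*R (A(R, O) = R*2 = 2*R)
H = 88 (H = (2*(-4))*(-11) = -8*(-11) = 88)
H + T(-10 - 3)*d(-15) = 88 + 21*19 = 88 + 399 = 487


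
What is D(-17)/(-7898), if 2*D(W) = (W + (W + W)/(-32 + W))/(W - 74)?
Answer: -799/70434364 ≈ -1.1344e-5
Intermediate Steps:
D(W) = (W + 2*W/(-32 + W))/(2*(-74 + W)) (D(W) = ((W + (W + W)/(-32 + W))/(W - 74))/2 = ((W + (2*W)/(-32 + W))/(-74 + W))/2 = ((W + 2*W/(-32 + W))/(-74 + W))/2 = (W + 2*W/(-32 + W))/(2*(-74 + W)))
D(-17)/(-7898) = ((½)*(-17)*(-30 - 17)/(2368 + (-17)² - 106*(-17)))/(-7898) = ((½)*(-17)*(-47)/(2368 + 289 + 1802))*(-1/7898) = ((½)*(-17)*(-47)/4459)*(-1/7898) = ((½)*(-17)*(1/4459)*(-47))*(-1/7898) = (799/8918)*(-1/7898) = -799/70434364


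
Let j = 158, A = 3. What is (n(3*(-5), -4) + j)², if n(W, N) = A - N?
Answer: 27225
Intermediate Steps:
n(W, N) = 3 - N
(n(3*(-5), -4) + j)² = ((3 - 1*(-4)) + 158)² = ((3 + 4) + 158)² = (7 + 158)² = 165² = 27225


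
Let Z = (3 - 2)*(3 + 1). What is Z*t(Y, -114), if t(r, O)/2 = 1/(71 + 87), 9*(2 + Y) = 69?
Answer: 4/79 ≈ 0.050633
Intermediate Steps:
Y = 17/3 (Y = -2 + (⅑)*69 = -2 + 23/3 = 17/3 ≈ 5.6667)
t(r, O) = 1/79 (t(r, O) = 2/(71 + 87) = 2/158 = 2*(1/158) = 1/79)
Z = 4 (Z = 1*4 = 4)
Z*t(Y, -114) = 4*(1/79) = 4/79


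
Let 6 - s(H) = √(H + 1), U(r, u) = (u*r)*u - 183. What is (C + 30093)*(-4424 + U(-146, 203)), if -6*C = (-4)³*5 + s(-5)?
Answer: -544526098756/3 - 6021121*I/3 ≈ -1.8151e+11 - 2.007e+6*I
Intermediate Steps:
U(r, u) = -183 + r*u² (U(r, u) = (r*u)*u - 183 = r*u² - 183 = -183 + r*u²)
s(H) = 6 - √(1 + H) (s(H) = 6 - √(H + 1) = 6 - √(1 + H))
C = 157/3 + I/3 (C = -((-4)³*5 + (6 - √(1 - 5)))/6 = -(-64*5 + (6 - √(-4)))/6 = -(-320 + (6 - 2*I))/6 = -(-314 - 2*I)/6 = 157/3 + I/3 ≈ 52.333 + 0.33333*I)
(C + 30093)*(-4424 + U(-146, 203)) = ((157/3 + I/3) + 30093)*(-4424 + (-183 - 146*203²)) = (90436/3 + I/3)*(-4424 + (-183 - 146*41209)) = (90436/3 + I/3)*(-4424 + (-183 - 6016514)) = (90436/3 + I/3)*(-4424 - 6016697) = (90436/3 + I/3)*(-6021121) = -544526098756/3 - 6021121*I/3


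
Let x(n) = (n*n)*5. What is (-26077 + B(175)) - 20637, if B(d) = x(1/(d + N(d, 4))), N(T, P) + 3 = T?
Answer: -5624786021/120409 ≈ -46714.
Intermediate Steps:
N(T, P) = -3 + T
x(n) = 5*n² (x(n) = n²*5 = 5*n²)
B(d) = 5/(-3 + 2*d)² (B(d) = 5*(1/(d + (-3 + d)))² = 5*(1/(-3 + 2*d))² = 5/(-3 + 2*d)²)
(-26077 + B(175)) - 20637 = (-26077 + 5/(-3 + 2*175)²) - 20637 = (-26077 + 5/(-3 + 350)²) - 20637 = (-26077 + 5/347²) - 20637 = (-26077 + 5*(1/120409)) - 20637 = (-26077 + 5/120409) - 20637 = -3139905488/120409 - 20637 = -5624786021/120409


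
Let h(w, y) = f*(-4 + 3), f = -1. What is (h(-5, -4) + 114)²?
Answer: 13225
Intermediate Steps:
h(w, y) = 1 (h(w, y) = -(-4 + 3) = -1*(-1) = 1)
(h(-5, -4) + 114)² = (1 + 114)² = 115² = 13225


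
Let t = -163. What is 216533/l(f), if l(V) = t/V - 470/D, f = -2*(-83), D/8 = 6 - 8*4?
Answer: 1869112856/11029 ≈ 1.6947e+5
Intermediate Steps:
D = -208 (D = 8*(6 - 8*4) = 8*(6 - 32) = 8*(-26) = -208)
f = 166
l(V) = 235/104 - 163/V (l(V) = -163/V - 470/(-208) = -163/V - 470*(-1/208) = -163/V + 235/104 = 235/104 - 163/V)
216533/l(f) = 216533/(235/104 - 163/166) = 216533/(11029/8632) = 216533*(8632/11029) = 1869112856/11029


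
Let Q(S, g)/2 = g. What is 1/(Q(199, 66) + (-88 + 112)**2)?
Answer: 1/708 ≈ 0.0014124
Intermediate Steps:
Q(S, g) = 2*g
1/(Q(199, 66) + (-88 + 112)**2) = 1/(2*66 + (-88 + 112)**2) = 1/(132 + 24**2) = 1/(132 + 576) = 1/708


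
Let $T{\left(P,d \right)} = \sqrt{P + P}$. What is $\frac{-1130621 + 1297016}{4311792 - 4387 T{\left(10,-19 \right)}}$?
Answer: $\frac{179365157460}{4647791333971} + \frac{729974865 \sqrt{5}}{9295582667942} \approx 0.038767$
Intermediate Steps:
$T{\left(P,d \right)} = \sqrt{2} \sqrt{P}$ ($T{\left(P,d \right)} = \sqrt{2 P} = \sqrt{2} \sqrt{P}$)
$\frac{-1130621 + 1297016}{4311792 - 4387 T{\left(10,-19 \right)}} = \frac{-1130621 + 1297016}{4311792 - 4387 \sqrt{2} \sqrt{10}} = \frac{166395}{4311792 - 4387 \cdot 2 \sqrt{5}} = \frac{166395}{4311792 - 8774 \sqrt{5}}$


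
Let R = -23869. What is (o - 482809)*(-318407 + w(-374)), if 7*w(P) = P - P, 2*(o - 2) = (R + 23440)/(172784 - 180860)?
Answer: 827677582037215/5384 ≈ 1.5373e+11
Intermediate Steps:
o = 10911/5384 (o = 2 + ((-23869 + 23440)/(172784 - 180860))/2 = 2 + (-429/(-8076))/2 = 2 + (-429*(-1/8076))/2 = 2 + (1/2)*(143/2692) = 2 + 143/5384 = 10911/5384 ≈ 2.0266)
w(P) = 0 (w(P) = (P - P)/7 = (1/7)*0 = 0)
(o - 482809)*(-318407 + w(-374)) = (10911/5384 - 482809)*(-318407 + 0) = -2599432745/5384*(-318407) = 827677582037215/5384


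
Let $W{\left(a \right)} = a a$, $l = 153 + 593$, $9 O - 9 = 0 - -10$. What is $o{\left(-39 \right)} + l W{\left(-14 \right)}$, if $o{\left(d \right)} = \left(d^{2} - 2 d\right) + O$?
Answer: $\frac{1330354}{9} \approx 1.4782 \cdot 10^{5}$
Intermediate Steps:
$O = \frac{19}{9}$ ($O = 1 + \frac{0 - -10}{9} = 1 + \frac{0 + 10}{9} = 1 + \frac{1}{9} \cdot 10 = 1 + \frac{10}{9} = \frac{19}{9} \approx 2.1111$)
$l = 746$
$o{\left(d \right)} = \frac{19}{9} + d^{2} - 2 d$ ($o{\left(d \right)} = \left(d^{2} - 2 d\right) + \frac{19}{9} = \frac{19}{9} + d^{2} - 2 d$)
$W{\left(a \right)} = a^{2}$
$o{\left(-39 \right)} + l W{\left(-14 \right)} = \left(\frac{19}{9} + \left(-39\right)^{2} - -78\right) + 746 \left(-14\right)^{2} = \left(\frac{19}{9} + 1521 + 78\right) + 746 \cdot 196 = \frac{14410}{9} + 146216 = \frac{1330354}{9}$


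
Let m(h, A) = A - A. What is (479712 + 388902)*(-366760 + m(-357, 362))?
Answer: -318572870640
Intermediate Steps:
m(h, A) = 0
(479712 + 388902)*(-366760 + m(-357, 362)) = (479712 + 388902)*(-366760 + 0) = 868614*(-366760) = -318572870640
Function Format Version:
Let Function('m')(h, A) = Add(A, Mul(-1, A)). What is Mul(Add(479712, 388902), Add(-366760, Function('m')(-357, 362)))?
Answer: -318572870640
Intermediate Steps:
Function('m')(h, A) = 0
Mul(Add(479712, 388902), Add(-366760, Function('m')(-357, 362))) = Mul(Add(479712, 388902), Add(-366760, 0)) = Mul(868614, -366760) = -318572870640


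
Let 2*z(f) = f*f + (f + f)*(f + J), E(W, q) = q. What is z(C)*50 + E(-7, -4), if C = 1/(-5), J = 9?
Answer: -91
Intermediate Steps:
C = -⅕ ≈ -0.20000
z(f) = f²/2 + f*(9 + f) (z(f) = (f*f + (f + f)*(f + 9))/2 = (f² + (2*f)*(9 + f))/2 = (f² + 2*f*(9 + f))/2 = f²/2 + f*(9 + f))
z(C)*50 + E(-7, -4) = ((3/2)*(-⅕)*(6 - ⅕))*50 - 4 = ((3/2)*(-⅕)*(29/5))*50 - 4 = -87/50*50 - 4 = -87 - 4 = -91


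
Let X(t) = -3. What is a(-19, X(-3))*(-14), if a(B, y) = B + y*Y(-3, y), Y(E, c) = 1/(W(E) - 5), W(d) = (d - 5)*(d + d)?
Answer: 11480/43 ≈ 266.98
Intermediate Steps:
W(d) = 2*d*(-5 + d) (W(d) = (-5 + d)*(2*d) = 2*d*(-5 + d))
Y(E, c) = 1/(-5 + 2*E*(-5 + E)) (Y(E, c) = 1/(2*E*(-5 + E) - 5) = 1/(-5 + 2*E*(-5 + E)))
a(B, y) = B + y/43 (a(B, y) = B + y/(-5 + 2*(-3)*(-5 - 3)) = B + y/(-5 + 2*(-3)*(-8)) = B + y/(-5 + 48) = B + y/43)
a(-19, X(-3))*(-14) = (-19 + (1/43)*(-3))*(-14) = (-19 - 3/43)*(-14) = -820/43*(-14) = 11480/43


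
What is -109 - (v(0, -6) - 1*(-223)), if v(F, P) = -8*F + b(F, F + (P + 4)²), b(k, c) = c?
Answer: -336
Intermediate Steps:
v(F, P) = (4 + P)² - 7*F (v(F, P) = -8*F + (F + (P + 4)²) = -8*F + (F + (4 + P)²) = (4 + P)² - 7*F)
-109 - (v(0, -6) - 1*(-223)) = -109 - (((4 - 6)² - 7*0) - 1*(-223)) = -109 - (((-2)² + 0) + 223) = -109 - ((4 + 0) + 223) = -109 - (4 + 223) = -109 - 1*227 = -109 - 227 = -336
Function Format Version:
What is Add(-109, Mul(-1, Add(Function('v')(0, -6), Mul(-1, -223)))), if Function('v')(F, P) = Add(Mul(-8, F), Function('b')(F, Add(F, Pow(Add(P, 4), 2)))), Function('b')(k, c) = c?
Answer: -336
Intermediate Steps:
Function('v')(F, P) = Add(Pow(Add(4, P), 2), Mul(-7, F)) (Function('v')(F, P) = Add(Mul(-8, F), Add(F, Pow(Add(P, 4), 2))) = Add(Mul(-8, F), Add(F, Pow(Add(4, P), 2))) = Add(Pow(Add(4, P), 2), Mul(-7, F)))
Add(-109, Mul(-1, Add(Function('v')(0, -6), Mul(-1, -223)))) = Add(-109, Mul(-1, Add(Add(Pow(Add(4, -6), 2), Mul(-7, 0)), Mul(-1, -223)))) = Add(-109, Mul(-1, Add(Add(Pow(-2, 2), 0), 223))) = Add(-109, Mul(-1, Add(Add(4, 0), 223))) = Add(-109, Mul(-1, Add(4, 223))) = Add(-109, Mul(-1, 227)) = Add(-109, -227) = -336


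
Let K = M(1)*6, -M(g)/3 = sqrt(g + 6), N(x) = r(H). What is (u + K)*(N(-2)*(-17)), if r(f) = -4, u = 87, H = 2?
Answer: 5916 - 1224*sqrt(7) ≈ 2677.6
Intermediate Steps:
N(x) = -4
M(g) = -3*sqrt(6 + g) (M(g) = -3*sqrt(g + 6) = -3*sqrt(6 + g))
K = -18*sqrt(7) (K = -3*sqrt(6 + 1)*6 = -3*sqrt(7)*6 = -18*sqrt(7) ≈ -47.624)
(u + K)*(N(-2)*(-17)) = (87 - 18*sqrt(7))*(-4*(-17)) = (87 - 18*sqrt(7))*68 = 5916 - 1224*sqrt(7)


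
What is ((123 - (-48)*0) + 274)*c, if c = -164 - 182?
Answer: -137362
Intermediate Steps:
c = -346
((123 - (-48)*0) + 274)*c = ((123 - (-48)*0) + 274)*(-346) = ((123 - 1*0) + 274)*(-346) = ((123 + 0) + 274)*(-346) = (123 + 274)*(-346) = 397*(-346) = -137362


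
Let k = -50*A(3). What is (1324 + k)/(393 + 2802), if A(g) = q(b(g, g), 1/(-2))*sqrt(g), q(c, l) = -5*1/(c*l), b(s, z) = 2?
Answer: 1324/3195 - 50*sqrt(3)/639 ≈ 0.27887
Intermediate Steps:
q(c, l) = -5/(c*l)
A(g) = 5*sqrt(g) (A(g) = (-5/(2*1/(-2)))*sqrt(g) = (-5*1/2/(-1/2))*sqrt(g) = (-5*1/2*(-2))*sqrt(g) = 5*sqrt(g))
k = -250*sqrt(3) ≈ -433.01
(1324 + k)/(393 + 2802) = (1324 - 250*sqrt(3))/(393 + 2802) = (1324 - 250*sqrt(3))/3195 = (1324 - 250*sqrt(3))*(1/3195) = 1324/3195 - 50*sqrt(3)/639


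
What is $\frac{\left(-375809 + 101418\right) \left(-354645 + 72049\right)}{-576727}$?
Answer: $- \frac{77541799036}{576727} \approx -1.3445 \cdot 10^{5}$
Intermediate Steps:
$\frac{\left(-375809 + 101418\right) \left(-354645 + 72049\right)}{-576727} = \left(-274391\right) \left(-282596\right) \left(- \frac{1}{576727}\right) = 77541799036 \left(- \frac{1}{576727}\right) = - \frac{77541799036}{576727}$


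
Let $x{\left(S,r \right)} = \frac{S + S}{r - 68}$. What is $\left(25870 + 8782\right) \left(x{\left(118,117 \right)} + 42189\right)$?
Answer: $\frac{71642906044}{49} \approx 1.4621 \cdot 10^{9}$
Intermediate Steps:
$x{\left(S,r \right)} = \frac{2 S}{-68 + r}$
$\left(25870 + 8782\right) \left(x{\left(118,117 \right)} + 42189\right) = \left(25870 + 8782\right) \left(2 \cdot 118 \frac{1}{-68 + 117} + 42189\right) = 34652 \left(2 \cdot 118 \cdot \frac{1}{49} + 42189\right) = 34652 \left(\frac{236}{49} + 42189\right) = 34652 \cdot \frac{2067497}{49} = \frac{71642906044}{49}$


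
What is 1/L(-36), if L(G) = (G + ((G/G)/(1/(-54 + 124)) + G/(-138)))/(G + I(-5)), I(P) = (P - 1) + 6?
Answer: -207/197 ≈ -1.0508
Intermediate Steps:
I(P) = 5 + P (I(P) = (-1 + P) + 6 = 5 + P)
L(G) = (70 + 137*G/138)/G (L(G) = (G + ((G/G)/(1/(-54 + 124)) + G/(-138)))/(G + (5 - 5)) = (G + (1/1/70 + G*(-1/138)))/(G + 0) = (G + (1/(1/70) - G/138))/G = (G + (1*70 - G/138))/G = (G + (70 - G/138))/G = (70 + 137*G/138)/G)
1/L(-36) = 1/(137/138 + 70/(-36)) = 1/(137/138 + 70*(-1/36)) = 1/(137/138 - 35/18) = 1/(-197/207) = -207/197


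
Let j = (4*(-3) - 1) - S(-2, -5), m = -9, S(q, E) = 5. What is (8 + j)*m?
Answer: 90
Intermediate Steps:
j = -18 (j = (4*(-3) - 1) - 1*5 = (-12 - 1) - 5 = -13 - 5 = -18)
(8 + j)*m = (8 - 18)*(-9) = -10*(-9) = 90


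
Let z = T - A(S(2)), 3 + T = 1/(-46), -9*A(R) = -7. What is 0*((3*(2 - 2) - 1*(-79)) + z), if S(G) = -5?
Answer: 0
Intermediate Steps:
A(R) = 7/9 (A(R) = -⅑*(-7) = 7/9)
T = -139/46 (T = -3 + 1/(-46) = -3 - 1/46 = -139/46 ≈ -3.0217)
z = -1573/414 (z = -139/46 - 1*7/9 = -139/46 - 7/9 = -1573/414 ≈ -3.7995)
0*((3*(2 - 2) - 1*(-79)) + z) = 0*((3*(2 - 2) - 1*(-79)) - 1573/414) = 0*((3*0 + 79) - 1573/414) = 0*((0 + 79) - 1573/414) = 0*(79 - 1573/414) = 0*(31133/414) = 0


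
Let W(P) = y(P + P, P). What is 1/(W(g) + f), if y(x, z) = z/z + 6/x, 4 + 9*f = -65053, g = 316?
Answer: -2844/20555141 ≈ -0.00013836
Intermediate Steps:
f = -65057/9 (f = -4/9 + (⅑)*(-65053) = -4/9 - 65053/9 = -65057/9 ≈ -7228.6)
y(x, z) = 1 + 6/x
W(P) = (6 + 2*P)/(2*P) (W(P) = (6 + (P + P))/(P + P) = (6 + 2*P)/((2*P)) = (1/(2*P))*(6 + 2*P) = (6 + 2*P)/(2*P))
1/(W(g) + f) = 1/((3 + 316)/316 - 65057/9) = 1/((1/316)*319 - 65057/9) = 1/(319/316 - 65057/9) = 1/(-20555141/2844) = -2844/20555141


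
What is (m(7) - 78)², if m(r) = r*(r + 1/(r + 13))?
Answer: 328329/400 ≈ 820.82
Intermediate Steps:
m(r) = r*(r + 1/(13 + r))
(m(7) - 78)² = (7*(1 + 7² + 13*7)/(13 + 7) - 78)² = (7*(1 + 49 + 91)/20 - 78)² = (7*(1/20)*141 - 78)² = (987/20 - 78)² = (-573/20)² = 328329/400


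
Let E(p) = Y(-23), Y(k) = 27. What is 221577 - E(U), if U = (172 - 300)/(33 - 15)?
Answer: 221550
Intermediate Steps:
U = -64/9 (U = -128/18 = -128*1/18 = -64/9 ≈ -7.1111)
E(p) = 27
221577 - E(U) = 221577 - 1*27 = 221577 - 27 = 221550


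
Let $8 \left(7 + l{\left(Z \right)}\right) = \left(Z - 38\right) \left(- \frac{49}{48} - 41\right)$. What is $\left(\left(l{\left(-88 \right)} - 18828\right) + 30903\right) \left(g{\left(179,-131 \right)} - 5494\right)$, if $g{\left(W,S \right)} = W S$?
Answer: $- \frac{23580122587}{64} \approx -3.6844 \cdot 10^{8}$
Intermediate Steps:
$l{\left(Z \right)} = \frac{36979}{192} - \frac{2017 Z}{384}$ ($l{\left(Z \right)} = -7 + \frac{\left(Z - 38\right) \left(- \frac{49}{48} - 41\right)}{8} = -7 + \frac{\left(-38 + Z\right) \left(\left(-49\right) \frac{1}{48} - 41\right)}{8} = -7 + \frac{\left(-38 + Z\right) \left(- \frac{49}{48} - 41\right)}{8} = -7 + \frac{\left(-38 + Z\right) \left(- \frac{2017}{48}\right)}{8} = -7 + \frac{\frac{38323}{24} - \frac{2017 Z}{48}}{8} = -7 - \left(- \frac{38323}{192} + \frac{2017 Z}{384}\right) = \frac{36979}{192} - \frac{2017 Z}{384}$)
$g{\left(W,S \right)} = S W$
$\left(\left(l{\left(-88 \right)} - 18828\right) + 30903\right) \left(g{\left(179,-131 \right)} - 5494\right) = \left(\left(\left(\frac{36979}{192} - - \frac{22187}{48}\right) - 18828\right) + 30903\right) \left(\left(-131\right) 179 - 5494\right) = \left(\left(\left(\frac{36979}{192} + \frac{22187}{48}\right) - 18828\right) + 30903\right) \left(-23449 - 5494\right) = \left(\left(\frac{41909}{64} - 18828\right) + 30903\right) \left(-28943\right) = \left(- \frac{1163083}{64} + 30903\right) \left(-28943\right) = \frac{814709}{64} \left(-28943\right) = - \frac{23580122587}{64}$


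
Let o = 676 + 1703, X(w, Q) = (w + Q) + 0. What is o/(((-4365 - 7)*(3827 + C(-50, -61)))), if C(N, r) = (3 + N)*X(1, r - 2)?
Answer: -793/9823884 ≈ -8.0722e-5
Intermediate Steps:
X(w, Q) = Q + w (X(w, Q) = (Q + w) + 0 = Q + w)
C(N, r) = (-1 + r)*(3 + N) (C(N, r) = (3 + N)*((r - 2) + 1) = (3 + N)*((-2 + r) + 1) = (3 + N)*(-1 + r) = (-1 + r)*(3 + N))
o = 2379
o/(((-4365 - 7)*(3827 + C(-50, -61)))) = 2379/(((-4365 - 7)*(3827 + (-1 - 61)*(3 - 50)))) = 2379/((-4372*(3827 - 62*(-47)))) = 2379/((-4372*(3827 + 2914))) = 2379/((-4372*6741)) = 2379/(-29471652) = 2379*(-1/29471652) = -793/9823884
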